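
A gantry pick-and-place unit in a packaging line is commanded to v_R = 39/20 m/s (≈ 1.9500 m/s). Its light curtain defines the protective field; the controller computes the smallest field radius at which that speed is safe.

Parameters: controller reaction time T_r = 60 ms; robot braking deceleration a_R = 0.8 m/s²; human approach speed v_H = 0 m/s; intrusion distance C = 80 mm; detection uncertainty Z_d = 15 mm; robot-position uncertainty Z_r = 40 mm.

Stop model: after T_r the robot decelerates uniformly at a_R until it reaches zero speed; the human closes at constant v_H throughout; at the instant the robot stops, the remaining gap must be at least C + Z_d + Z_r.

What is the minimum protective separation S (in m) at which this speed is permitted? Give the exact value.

S_min = 42057/16000 m = 2.6286 m

braking lasts T_s = (39/20)/(4/5) = 2.4375 s
robot in T_r: 1.9500·0.0600 = 0.1170 m
braking distance = 1.9500²/(2·0.8000) = 2.3766 m
person approaches 0.0000·(0.0600+2.4375) = 0.0000 m
C+Z_d+Z_r = 0.0800+0.0150+0.0400 = 0.1350 m
S_min ≈ 0.1170+2.3766+0.0000+0.1350  ⇒  S_min = 42057/16000 m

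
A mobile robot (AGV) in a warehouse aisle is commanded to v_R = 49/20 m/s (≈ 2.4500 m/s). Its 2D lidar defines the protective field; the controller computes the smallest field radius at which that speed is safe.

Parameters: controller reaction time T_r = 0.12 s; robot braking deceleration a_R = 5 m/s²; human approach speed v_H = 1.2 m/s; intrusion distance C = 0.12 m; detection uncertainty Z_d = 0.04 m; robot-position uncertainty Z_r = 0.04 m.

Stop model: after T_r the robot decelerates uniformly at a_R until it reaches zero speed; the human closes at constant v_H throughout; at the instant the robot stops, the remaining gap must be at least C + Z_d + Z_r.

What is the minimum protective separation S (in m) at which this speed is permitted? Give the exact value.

stop time T_s = (49/20)/5 = 0.4900 s
robot in T_r: 2.4500·0.1200 = 0.2940 m
braking distance = 2.4500²/(2·5.0000) = 0.6002 m
human closes 1.2000·0.6100 = 0.7320 m
C+Z_d+Z_r = 0.1200+0.0400+0.0400 = 0.2000 m
S_min ≈ 0.2940+0.6002+0.7320+0.2000  ⇒  S_min = 1461/800 m

S_min = 1461/800 m = 1.8262 m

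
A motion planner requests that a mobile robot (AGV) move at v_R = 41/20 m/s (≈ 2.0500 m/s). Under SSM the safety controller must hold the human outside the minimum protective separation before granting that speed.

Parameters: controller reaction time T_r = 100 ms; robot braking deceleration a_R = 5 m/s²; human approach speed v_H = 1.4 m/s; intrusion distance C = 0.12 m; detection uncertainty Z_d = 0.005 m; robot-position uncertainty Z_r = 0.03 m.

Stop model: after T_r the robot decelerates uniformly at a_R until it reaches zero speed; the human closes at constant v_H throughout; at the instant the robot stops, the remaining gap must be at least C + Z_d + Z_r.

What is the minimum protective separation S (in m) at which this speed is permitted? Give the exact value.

S_min = 5977/4000 m = 1.4943 m

braking lasts T_s = (41/20)/5 = 0.4100 s
reaction-phase robot travel = 2.0500·0.1000 = 0.2050 m
braking distance = 2.0500²/(2·5.0000) = 0.4203 m
human over T_r+T_s: 1.4000·(0.1000+0.4100) = 0.7140 m
margins: 0.1200+0.0050+0.0300 = 0.1550 m
S_min ≈ 0.2050+0.4203+0.7140+0.1550  ⇒  S_min = 5977/4000 m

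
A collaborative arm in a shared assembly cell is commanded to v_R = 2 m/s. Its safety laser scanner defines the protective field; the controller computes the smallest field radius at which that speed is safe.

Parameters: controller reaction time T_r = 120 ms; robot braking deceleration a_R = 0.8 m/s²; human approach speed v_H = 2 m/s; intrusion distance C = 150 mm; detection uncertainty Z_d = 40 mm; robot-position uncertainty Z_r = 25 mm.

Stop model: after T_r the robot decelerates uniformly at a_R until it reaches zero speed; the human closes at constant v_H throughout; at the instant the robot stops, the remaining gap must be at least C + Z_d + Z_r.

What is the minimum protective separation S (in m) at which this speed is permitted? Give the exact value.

stop time T_s = 2/(4/5) = 2.5000 s
reaction-phase robot travel = 2.0000·0.1200 = 0.2400 m
robot under decel: 2.0000²/(2·0.8000) = 2.5000 m
human over T_r+T_s: 2.0000·(0.1200+2.5000) = 5.2400 m
margins: 0.1500+0.0400+0.0250 = 0.2150 m
S_min ≈ 0.2400+2.5000+5.2400+0.2150  ⇒  S_min = 1639/200 m

S_min = 1639/200 m = 8.1950 m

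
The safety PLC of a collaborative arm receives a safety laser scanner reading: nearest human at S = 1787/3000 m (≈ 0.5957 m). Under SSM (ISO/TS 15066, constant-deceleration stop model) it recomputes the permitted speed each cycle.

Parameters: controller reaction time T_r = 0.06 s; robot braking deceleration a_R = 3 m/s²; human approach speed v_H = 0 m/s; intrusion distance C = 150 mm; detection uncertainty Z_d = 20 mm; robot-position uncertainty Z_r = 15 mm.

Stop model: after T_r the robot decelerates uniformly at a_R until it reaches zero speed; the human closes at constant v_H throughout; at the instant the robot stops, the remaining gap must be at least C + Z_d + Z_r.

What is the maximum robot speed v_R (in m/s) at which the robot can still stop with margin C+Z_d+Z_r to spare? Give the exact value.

collect terms ⇒ (1/6)·v_R² + (3/50)·v_R + (-154/375) = 0
  disc = (3/50)² − 4·(1/6)·(-154/375) = 6241/22500 ; √disc = 79/150
  v_R = (−(3/50) + 79/150) / (2·(1/6)) = 7/5 m/s
check:
braking lasts T_s = (7/5)/3 = 0.4667 s
robot in T_r: 1.4000·0.0600 = 0.0840 m
robot under decel: 1.4000²/(2·3.0000) = 0.3267 m
human closes 0.0000·0.5267 = 0.0000 m
C+Z_d+Z_r = 0.1500+0.0200+0.0150 = 0.1850 m
sum ≈ 0.0840+0.3267+0.0000+0.1850 ≈ 0.5957 m = S ✓

v_R_max = 7/5 m/s = 1.4000 m/s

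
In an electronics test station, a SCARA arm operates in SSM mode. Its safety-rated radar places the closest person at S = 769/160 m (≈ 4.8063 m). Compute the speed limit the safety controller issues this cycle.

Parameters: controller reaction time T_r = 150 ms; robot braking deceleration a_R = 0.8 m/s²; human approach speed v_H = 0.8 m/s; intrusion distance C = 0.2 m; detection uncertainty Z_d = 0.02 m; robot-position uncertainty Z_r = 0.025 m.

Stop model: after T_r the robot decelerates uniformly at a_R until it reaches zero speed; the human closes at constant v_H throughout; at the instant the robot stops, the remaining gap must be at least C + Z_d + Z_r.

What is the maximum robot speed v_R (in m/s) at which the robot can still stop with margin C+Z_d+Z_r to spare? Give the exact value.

at the boundary: (5/8)·v² + (23/20)·v + (-3553/800) = 0
  disc = (23/20)² − 4·(5/8)·(-3553/800) = 19881/1600 ; √disc = 141/40
  v_R = (−(23/20) + 141/40) / (2·(5/8)) = 19/10 m/s
check:
stop time T_s = (19/10)/(4/5) = 2.3750 s
robot covers v_R·T_r = 1.9000·0.1500 = 0.2850 m before braking
robot covers 1.9000·2.3750 − ½·0.8000·2.3750² = 2.2563 m while stopping
human closes 0.8000·2.5250 = 2.0200 m
margins: 0.2000+0.0200+0.0250 = 0.2450 m
sum ≈ 0.2850+2.2563+2.0200+0.2450 ≈ 4.8063 m = S ✓

v_R_max = 19/10 m/s = 1.9000 m/s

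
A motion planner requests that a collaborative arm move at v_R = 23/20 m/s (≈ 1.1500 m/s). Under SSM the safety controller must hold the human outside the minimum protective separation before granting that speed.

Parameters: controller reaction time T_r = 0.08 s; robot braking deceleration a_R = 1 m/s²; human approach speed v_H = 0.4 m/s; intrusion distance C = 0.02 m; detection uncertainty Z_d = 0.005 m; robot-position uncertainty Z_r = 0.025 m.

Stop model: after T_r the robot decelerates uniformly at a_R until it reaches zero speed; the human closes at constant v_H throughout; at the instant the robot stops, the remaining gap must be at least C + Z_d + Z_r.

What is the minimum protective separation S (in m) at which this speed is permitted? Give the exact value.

braking lasts T_s = (23/20)/1 = 1.1500 s
reaction-phase robot travel = 1.1500·0.0800 = 0.0920 m
robot under decel: 1.1500²/(2·1.0000) = 0.6613 m
human over T_r+T_s: 0.4000·(0.0800+1.1500) = 0.4920 m
C+Z_d+Z_r = 0.0200+0.0050+0.0250 = 0.0500 m
S_min ≈ 0.0920+0.6613+0.4920+0.0500  ⇒  S_min = 5181/4000 m

S_min = 5181/4000 m = 1.2953 m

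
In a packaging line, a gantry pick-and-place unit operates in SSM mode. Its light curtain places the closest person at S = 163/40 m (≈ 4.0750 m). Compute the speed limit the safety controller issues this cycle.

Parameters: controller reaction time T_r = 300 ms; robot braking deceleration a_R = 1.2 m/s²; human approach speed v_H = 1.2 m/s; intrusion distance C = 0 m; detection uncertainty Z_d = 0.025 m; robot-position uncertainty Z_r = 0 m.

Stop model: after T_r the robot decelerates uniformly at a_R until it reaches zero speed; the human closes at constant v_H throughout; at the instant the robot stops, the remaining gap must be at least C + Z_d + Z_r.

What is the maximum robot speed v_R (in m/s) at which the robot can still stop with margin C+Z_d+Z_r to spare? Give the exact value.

collect terms ⇒ (5/12)·v_R² + (13/10)·v_R + (-369/100) = 0
  disc = (13/10)² − 4·(5/12)·(-369/100) = 196/25 ; √disc = 14/5
  v_R = (−(13/10) + 14/5) / (2·(5/12)) = 9/5 m/s
check:
T_s = v_R/a_R = (9/5)/(6/5) = 1.5000 s
robot covers v_R·T_r = 1.8000·0.3000 = 0.5400 m before braking
robot covers 1.8000·1.5000 − ½·1.2000·1.5000² = 1.3500 m while stopping
person approaches 1.2000·(0.3000+1.5000) = 2.1600 m
margins: 0.0000+0.0250+0.0000 = 0.0250 m
sum ≈ 0.5400+1.3500+2.1600+0.0250 ≈ 4.0750 m = S ✓

v_R_max = 9/5 m/s = 1.8000 m/s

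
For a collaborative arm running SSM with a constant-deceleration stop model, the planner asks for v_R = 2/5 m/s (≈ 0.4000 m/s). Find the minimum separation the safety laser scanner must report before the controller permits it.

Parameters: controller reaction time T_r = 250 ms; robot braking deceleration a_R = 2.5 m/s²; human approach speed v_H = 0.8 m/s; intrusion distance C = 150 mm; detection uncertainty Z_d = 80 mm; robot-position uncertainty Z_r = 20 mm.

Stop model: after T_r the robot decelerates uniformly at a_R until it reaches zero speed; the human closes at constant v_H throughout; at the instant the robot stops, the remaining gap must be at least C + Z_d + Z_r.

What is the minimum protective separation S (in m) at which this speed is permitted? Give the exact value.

S_min = 71/100 m = 0.7100 m

braking lasts T_s = (2/5)/(5/2) = 0.1600 s
robot covers v_R·T_r = 0.4000·0.2500 = 0.1000 m before braking
robot covers 0.4000·0.1600 − ½·2.5000·0.1600² = 0.0320 m while stopping
human over T_r+T_s: 0.8000·(0.2500+0.1600) = 0.3280 m
margins: 0.1500+0.0800+0.0200 = 0.2500 m
S_min ≈ 0.1000+0.0320+0.3280+0.2500  ⇒  S_min = 71/100 m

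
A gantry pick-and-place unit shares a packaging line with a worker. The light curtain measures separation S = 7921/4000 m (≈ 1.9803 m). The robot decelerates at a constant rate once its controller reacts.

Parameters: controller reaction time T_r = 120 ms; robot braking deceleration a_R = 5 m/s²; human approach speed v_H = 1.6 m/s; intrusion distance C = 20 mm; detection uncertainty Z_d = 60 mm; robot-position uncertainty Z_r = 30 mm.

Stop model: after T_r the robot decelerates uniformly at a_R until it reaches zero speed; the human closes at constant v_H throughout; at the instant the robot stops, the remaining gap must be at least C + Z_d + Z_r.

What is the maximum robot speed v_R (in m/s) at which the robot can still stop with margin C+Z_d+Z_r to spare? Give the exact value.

quadratic (1/10)·v² + (11/25)·v + (-6713/4000) = 0
  disc = (11/25)² − 4·(1/10)·(-6713/4000) = 8649/10000 ; √disc = 93/100
  v_R = (−(11/25) + 93/100) / (2·(1/10)) = 49/20 m/s
check:
braking lasts T_s = (49/20)/5 = 0.4900 s
reaction-phase robot travel = 2.4500·0.1200 = 0.2940 m
robot under decel: 2.4500²/(2·5.0000) = 0.6002 m
human closes 1.6000·0.6100 = 0.9760 m
residual clearance needed = 0.0200+0.0600+0.0300 = 0.1100 m
sum ≈ 0.2940+0.6002+0.9760+0.1100 ≈ 1.9803 m = S ✓

v_R_max = 49/20 m/s = 2.4500 m/s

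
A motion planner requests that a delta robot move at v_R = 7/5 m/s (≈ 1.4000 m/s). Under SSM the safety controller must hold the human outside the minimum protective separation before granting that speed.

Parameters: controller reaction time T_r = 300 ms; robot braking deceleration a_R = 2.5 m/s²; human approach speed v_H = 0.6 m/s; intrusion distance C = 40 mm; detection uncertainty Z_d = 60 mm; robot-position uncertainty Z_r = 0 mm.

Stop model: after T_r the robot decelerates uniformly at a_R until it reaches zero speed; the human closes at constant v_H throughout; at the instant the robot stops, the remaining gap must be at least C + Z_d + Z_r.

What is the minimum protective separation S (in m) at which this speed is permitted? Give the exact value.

S_min = 357/250 m = 1.4280 m

T_s = v_R/a_R = (7/5)/(5/2) = 0.5600 s
robot covers v_R·T_r = 1.4000·0.3000 = 0.4200 m before braking
braking distance = 1.4000²/(2·2.5000) = 0.3920 m
human over T_r+T_s: 0.6000·(0.3000+0.5600) = 0.5160 m
residual clearance needed = 0.0400+0.0600+0.0000 = 0.1000 m
S_min ≈ 0.4200+0.3920+0.5160+0.1000  ⇒  S_min = 357/250 m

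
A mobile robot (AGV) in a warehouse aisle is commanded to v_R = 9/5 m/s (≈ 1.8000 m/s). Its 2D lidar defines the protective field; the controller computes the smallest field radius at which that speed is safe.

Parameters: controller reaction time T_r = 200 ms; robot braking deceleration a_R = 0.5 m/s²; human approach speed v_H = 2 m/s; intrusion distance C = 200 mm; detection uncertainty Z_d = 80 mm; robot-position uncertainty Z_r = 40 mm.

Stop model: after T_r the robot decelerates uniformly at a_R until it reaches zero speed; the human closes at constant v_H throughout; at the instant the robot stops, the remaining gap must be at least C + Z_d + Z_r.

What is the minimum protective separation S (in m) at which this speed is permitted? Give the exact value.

stop time T_s = (9/5)/(1/2) = 3.6000 s
robot covers v_R·T_r = 1.8000·0.2000 = 0.3600 m before braking
robot covers 1.8000·3.6000 − ½·0.5000·3.6000² = 3.2400 m while stopping
person approaches 2.0000·(0.2000+3.6000) = 7.6000 m
C+Z_d+Z_r = 0.2000+0.0800+0.0400 = 0.3200 m
S_min ≈ 0.3600+3.2400+7.6000+0.3200  ⇒  S_min = 288/25 m

S_min = 288/25 m = 11.5200 m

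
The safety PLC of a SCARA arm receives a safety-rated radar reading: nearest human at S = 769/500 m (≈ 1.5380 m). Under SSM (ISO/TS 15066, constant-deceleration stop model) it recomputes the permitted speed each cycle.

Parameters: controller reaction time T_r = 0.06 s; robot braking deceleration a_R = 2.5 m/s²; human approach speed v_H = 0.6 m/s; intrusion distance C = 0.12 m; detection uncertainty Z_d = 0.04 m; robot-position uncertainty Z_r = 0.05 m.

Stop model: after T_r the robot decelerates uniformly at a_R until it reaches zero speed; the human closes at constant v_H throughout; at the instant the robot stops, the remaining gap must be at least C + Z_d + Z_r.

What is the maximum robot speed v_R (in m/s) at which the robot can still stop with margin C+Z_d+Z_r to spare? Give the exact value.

quadratic (1/5)·v² + (3/10)·v + (-323/250) = 0
  disc = (3/10)² − 4·(1/5)·(-323/250) = 2809/2500 ; √disc = 53/50
  v_R = (−(3/10) + 53/50) / (2·(1/5)) = 19/10 m/s
check:
braking lasts T_s = (19/10)/(5/2) = 0.7600 s
robot in T_r: 1.9000·0.0600 = 0.1140 m
robot under decel: 1.9000²/(2·2.5000) = 0.7220 m
human over T_r+T_s: 0.6000·(0.0600+0.7600) = 0.4920 m
C+Z_d+Z_r = 0.1200+0.0400+0.0500 = 0.2100 m
sum ≈ 0.1140+0.7220+0.4920+0.2100 ≈ 1.5380 m = S ✓

v_R_max = 19/10 m/s = 1.9000 m/s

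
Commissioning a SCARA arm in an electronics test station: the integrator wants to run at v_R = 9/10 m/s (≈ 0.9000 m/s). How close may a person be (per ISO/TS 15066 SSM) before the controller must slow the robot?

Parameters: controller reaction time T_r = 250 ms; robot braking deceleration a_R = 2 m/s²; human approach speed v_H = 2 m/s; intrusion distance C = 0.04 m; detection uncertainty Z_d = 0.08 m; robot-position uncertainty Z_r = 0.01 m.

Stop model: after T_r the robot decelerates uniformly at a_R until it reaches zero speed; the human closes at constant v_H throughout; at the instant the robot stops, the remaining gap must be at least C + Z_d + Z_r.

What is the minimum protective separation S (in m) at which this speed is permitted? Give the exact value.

stop time T_s = (9/10)/2 = 0.4500 s
reaction-phase robot travel = 0.9000·0.2500 = 0.2250 m
robot covers 0.9000·0.4500 − ½·2.0000·0.4500² = 0.2025 m while stopping
human closes 2.0000·0.7000 = 1.4000 m
C+Z_d+Z_r = 0.0400+0.0800+0.0100 = 0.1300 m
S_min ≈ 0.2250+0.2025+1.4000+0.1300  ⇒  S_min = 783/400 m

S_min = 783/400 m = 1.9575 m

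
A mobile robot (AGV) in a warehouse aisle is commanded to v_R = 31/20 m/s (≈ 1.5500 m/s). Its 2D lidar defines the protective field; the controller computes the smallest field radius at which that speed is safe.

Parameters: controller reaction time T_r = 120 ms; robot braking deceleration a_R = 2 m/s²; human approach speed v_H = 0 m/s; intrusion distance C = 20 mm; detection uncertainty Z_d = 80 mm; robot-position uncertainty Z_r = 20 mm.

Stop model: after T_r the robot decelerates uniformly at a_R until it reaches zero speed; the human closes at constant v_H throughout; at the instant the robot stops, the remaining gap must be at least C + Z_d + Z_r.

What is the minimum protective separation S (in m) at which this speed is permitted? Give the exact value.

S_min = 7253/8000 m = 0.9066 m

braking lasts T_s = (31/20)/2 = 0.7750 s
robot covers v_R·T_r = 1.5500·0.1200 = 0.1860 m before braking
robot under decel: 1.5500²/(2·2.0000) = 0.6006 m
person approaches 0.0000·(0.1200+0.7750) = 0.0000 m
C+Z_d+Z_r = 0.0200+0.0800+0.0200 = 0.1200 m
S_min ≈ 0.1860+0.6006+0.0000+0.1200  ⇒  S_min = 7253/8000 m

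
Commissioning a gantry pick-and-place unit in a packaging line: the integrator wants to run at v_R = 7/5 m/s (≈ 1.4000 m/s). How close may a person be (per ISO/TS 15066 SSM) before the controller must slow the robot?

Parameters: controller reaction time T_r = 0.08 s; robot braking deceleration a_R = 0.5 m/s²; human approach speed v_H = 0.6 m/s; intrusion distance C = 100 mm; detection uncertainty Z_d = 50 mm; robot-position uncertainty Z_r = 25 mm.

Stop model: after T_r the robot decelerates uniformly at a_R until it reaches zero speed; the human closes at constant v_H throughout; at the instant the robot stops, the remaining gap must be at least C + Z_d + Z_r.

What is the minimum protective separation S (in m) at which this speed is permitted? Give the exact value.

stop time T_s = (7/5)/(1/2) = 2.8000 s
robot in T_r: 1.4000·0.0800 = 0.1120 m
braking distance = 1.4000²/(2·0.5000) = 1.9600 m
person approaches 0.6000·(0.0800+2.8000) = 1.7280 m
C+Z_d+Z_r = 0.1000+0.0500+0.0250 = 0.1750 m
S_min ≈ 0.1120+1.9600+1.7280+0.1750  ⇒  S_min = 159/40 m

S_min = 159/40 m = 3.9750 m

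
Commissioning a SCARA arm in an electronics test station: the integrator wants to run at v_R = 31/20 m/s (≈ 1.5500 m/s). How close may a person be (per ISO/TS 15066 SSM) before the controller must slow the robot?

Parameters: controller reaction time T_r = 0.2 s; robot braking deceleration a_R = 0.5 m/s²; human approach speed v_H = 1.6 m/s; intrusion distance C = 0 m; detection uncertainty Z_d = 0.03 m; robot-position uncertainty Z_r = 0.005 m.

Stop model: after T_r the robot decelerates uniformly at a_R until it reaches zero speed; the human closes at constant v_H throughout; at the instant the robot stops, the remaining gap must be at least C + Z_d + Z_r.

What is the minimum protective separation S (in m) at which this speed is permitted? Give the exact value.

stop time T_s = (31/20)/(1/2) = 3.1000 s
robot in T_r: 1.5500·0.2000 = 0.3100 m
braking distance = 1.5500²/(2·0.5000) = 2.4025 m
person approaches 1.6000·(0.2000+3.1000) = 5.2800 m
residual clearance needed = 0.0000+0.0300+0.0050 = 0.0350 m
S_min ≈ 0.3100+2.4025+5.2800+0.0350  ⇒  S_min = 3211/400 m

S_min = 3211/400 m = 8.0275 m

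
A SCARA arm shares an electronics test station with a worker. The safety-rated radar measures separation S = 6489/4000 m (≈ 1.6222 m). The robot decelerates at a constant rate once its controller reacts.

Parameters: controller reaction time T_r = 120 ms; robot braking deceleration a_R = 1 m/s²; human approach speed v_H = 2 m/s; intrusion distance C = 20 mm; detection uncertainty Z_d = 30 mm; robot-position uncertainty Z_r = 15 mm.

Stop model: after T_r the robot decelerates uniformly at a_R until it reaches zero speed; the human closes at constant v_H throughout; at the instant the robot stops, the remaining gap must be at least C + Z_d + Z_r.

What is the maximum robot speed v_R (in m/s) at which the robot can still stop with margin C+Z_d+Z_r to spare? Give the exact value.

collect terms ⇒ (1/2)·v_R² + (53/25)·v_R + (-5269/4000) = 0
  disc = (53/25)² − 4·(1/2)·(-5269/4000) = 71289/10000 ; √disc = 267/100
  v_R = (−(53/25) + 267/100) / (2·(1/2)) = 11/20 m/s
check:
T_s = v_R/a_R = (11/20)/1 = 0.5500 s
robot in T_r: 0.5500·0.1200 = 0.0660 m
robot covers 0.5500·0.5500 − ½·1.0000·0.5500² = 0.1512 m while stopping
human closes 2.0000·0.6700 = 1.3400 m
margins: 0.0200+0.0300+0.0150 = 0.0650 m
sum ≈ 0.0660+0.1512+1.3400+0.0650 ≈ 1.6222 m = S ✓

v_R_max = 11/20 m/s = 0.5500 m/s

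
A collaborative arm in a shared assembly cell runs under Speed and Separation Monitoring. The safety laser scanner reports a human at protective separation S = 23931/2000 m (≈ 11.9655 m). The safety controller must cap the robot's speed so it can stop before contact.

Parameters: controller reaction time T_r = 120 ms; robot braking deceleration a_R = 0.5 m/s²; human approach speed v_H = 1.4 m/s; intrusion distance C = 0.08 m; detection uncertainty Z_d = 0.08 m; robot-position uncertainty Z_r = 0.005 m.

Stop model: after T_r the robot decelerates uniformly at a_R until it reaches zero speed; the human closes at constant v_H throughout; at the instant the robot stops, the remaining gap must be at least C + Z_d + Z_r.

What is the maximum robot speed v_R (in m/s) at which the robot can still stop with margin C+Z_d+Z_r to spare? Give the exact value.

v_R_max = 9/4 m/s = 2.2500 m/s

quadratic (1)·v² + (73/25)·v + (-4653/400) = 0
  disc = (73/25)² − 4·(1)·(-4653/400) = 137641/2500 ; √disc = 371/50
  v_R = (−(73/25) + 371/50) / (2·(1)) = 9/4 m/s
check:
stop time T_s = (9/4)/(1/2) = 4.5000 s
reaction-phase robot travel = 2.2500·0.1200 = 0.2700 m
robot covers 2.2500·4.5000 − ½·0.5000·4.5000² = 5.0625 m while stopping
human over T_r+T_s: 1.4000·(0.1200+4.5000) = 6.4680 m
C+Z_d+Z_r = 0.0800+0.0800+0.0050 = 0.1650 m
sum ≈ 0.2700+5.0625+6.4680+0.1650 ≈ 11.9655 m = S ✓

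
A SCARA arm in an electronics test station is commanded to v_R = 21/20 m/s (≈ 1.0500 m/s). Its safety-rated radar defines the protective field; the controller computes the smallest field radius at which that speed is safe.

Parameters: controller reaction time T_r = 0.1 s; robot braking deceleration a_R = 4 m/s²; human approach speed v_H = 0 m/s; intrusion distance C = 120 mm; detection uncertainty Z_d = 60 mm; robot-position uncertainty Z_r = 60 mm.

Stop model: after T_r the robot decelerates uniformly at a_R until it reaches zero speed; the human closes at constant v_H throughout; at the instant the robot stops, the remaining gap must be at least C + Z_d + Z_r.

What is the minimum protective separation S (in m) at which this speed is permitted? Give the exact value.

S_min = 309/640 m = 0.4828 m

T_s = v_R/a_R = (21/20)/4 = 0.2625 s
robot covers v_R·T_r = 1.0500·0.1000 = 0.1050 m before braking
braking distance = 1.0500²/(2·4.0000) = 0.1378 m
human over T_r+T_s: 0.0000·(0.1000+0.2625) = 0.0000 m
margins: 0.1200+0.0600+0.0600 = 0.2400 m
S_min ≈ 0.1050+0.1378+0.0000+0.2400  ⇒  S_min = 309/640 m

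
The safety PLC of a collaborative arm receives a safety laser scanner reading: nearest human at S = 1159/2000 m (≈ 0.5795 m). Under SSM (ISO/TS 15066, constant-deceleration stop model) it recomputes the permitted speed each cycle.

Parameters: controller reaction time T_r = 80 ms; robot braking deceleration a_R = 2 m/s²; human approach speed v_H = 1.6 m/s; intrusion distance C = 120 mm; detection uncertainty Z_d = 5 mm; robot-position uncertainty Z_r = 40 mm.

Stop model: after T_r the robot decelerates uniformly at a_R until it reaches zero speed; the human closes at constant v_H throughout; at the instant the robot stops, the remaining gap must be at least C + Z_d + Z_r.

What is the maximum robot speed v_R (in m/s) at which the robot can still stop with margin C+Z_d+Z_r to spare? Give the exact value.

collect terms ⇒ (1/4)·v_R² + (22/25)·v_R + (-573/2000) = 0
  disc = (22/25)² − 4·(1/4)·(-573/2000) = 10609/10000 ; √disc = 103/100
  v_R = (−(22/25) + 103/100) / (2·(1/4)) = 3/10 m/s
check:
stop time T_s = (3/10)/2 = 0.1500 s
reaction-phase robot travel = 0.3000·0.0800 = 0.0240 m
braking distance = 0.3000²/(2·2.0000) = 0.0225 m
human closes 1.6000·0.2300 = 0.3680 m
residual clearance needed = 0.1200+0.0050+0.0400 = 0.1650 m
sum ≈ 0.0240+0.0225+0.3680+0.1650 ≈ 0.5795 m = S ✓

v_R_max = 3/10 m/s = 0.3000 m/s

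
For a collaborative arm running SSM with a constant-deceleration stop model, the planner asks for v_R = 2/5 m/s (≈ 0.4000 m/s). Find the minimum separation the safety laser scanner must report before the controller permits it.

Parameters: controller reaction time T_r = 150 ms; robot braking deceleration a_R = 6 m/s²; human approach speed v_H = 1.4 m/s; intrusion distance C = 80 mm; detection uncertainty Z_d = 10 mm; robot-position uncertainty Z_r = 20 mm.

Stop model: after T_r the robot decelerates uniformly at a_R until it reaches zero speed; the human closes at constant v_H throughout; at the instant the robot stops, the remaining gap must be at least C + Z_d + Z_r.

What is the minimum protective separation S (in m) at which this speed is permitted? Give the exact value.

braking lasts T_s = (2/5)/6 = 0.0667 s
robot covers v_R·T_r = 0.4000·0.1500 = 0.0600 m before braking
robot covers 0.4000·0.0667 − ½·6.0000·0.0667² = 0.0133 m while stopping
human closes 1.4000·0.2167 = 0.3033 m
C+Z_d+Z_r = 0.0800+0.0100+0.0200 = 0.1100 m
S_min ≈ 0.0600+0.0133+0.3033+0.1100  ⇒  S_min = 73/150 m

S_min = 73/150 m = 0.4867 m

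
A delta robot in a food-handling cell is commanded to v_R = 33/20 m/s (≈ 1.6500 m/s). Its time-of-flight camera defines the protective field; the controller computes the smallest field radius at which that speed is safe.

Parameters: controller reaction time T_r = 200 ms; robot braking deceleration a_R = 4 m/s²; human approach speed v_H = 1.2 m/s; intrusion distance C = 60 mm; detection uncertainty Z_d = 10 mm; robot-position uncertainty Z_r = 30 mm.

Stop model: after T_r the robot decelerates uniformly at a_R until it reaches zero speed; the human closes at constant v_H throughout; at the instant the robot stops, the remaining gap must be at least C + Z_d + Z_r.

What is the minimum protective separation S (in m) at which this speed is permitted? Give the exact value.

T_s = v_R/a_R = (33/20)/4 = 0.4125 s
robot covers v_R·T_r = 1.6500·0.2000 = 0.3300 m before braking
robot under decel: 1.6500²/(2·4.0000) = 0.3403 m
human closes 1.2000·0.6125 = 0.7350 m
residual clearance needed = 0.0600+0.0100+0.0300 = 0.1000 m
S_min ≈ 0.3300+0.3403+0.7350+0.1000  ⇒  S_min = 4817/3200 m

S_min = 4817/3200 m = 1.5053 m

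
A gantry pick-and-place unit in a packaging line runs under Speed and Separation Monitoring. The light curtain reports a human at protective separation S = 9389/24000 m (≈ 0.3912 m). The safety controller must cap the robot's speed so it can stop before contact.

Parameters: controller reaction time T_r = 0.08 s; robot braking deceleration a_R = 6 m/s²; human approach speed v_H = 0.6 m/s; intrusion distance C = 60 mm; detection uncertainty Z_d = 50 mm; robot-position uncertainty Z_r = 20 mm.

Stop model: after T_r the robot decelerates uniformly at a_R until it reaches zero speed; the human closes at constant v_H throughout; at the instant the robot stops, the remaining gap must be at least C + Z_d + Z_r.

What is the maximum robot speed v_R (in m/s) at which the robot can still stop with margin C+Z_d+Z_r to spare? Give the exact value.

at the boundary: (1/12)·v² + (9/50)·v + (-5117/24000) = 0
  disc = (9/50)² − 4·(1/12)·(-5117/24000) = 37249/360000 ; √disc = 193/600
  v_R = (−(9/50) + 193/600) / (2·(1/12)) = 17/20 m/s
check:
stop time T_s = (17/20)/6 = 0.1417 s
robot covers v_R·T_r = 0.8500·0.0800 = 0.0680 m before braking
robot covers 0.8500·0.1417 − ½·6.0000·0.1417² = 0.0602 m while stopping
human closes 0.6000·0.2217 = 0.1330 m
margins: 0.0600+0.0500+0.0200 = 0.1300 m
sum ≈ 0.0680+0.0602+0.1330+0.1300 ≈ 0.3912 m = S ✓

v_R_max = 17/20 m/s = 0.8500 m/s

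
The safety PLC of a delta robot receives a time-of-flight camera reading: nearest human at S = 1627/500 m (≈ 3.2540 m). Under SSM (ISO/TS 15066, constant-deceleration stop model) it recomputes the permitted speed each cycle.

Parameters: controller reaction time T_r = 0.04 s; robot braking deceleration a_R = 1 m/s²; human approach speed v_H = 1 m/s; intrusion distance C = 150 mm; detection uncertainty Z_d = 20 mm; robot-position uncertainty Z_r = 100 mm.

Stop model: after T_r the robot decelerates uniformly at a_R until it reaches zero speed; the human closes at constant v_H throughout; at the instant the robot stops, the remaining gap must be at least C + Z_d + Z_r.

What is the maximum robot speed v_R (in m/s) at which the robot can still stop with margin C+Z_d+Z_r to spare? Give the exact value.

v_R_max = 8/5 m/s = 1.6000 m/s

at the boundary: (1/2)·v² + (26/25)·v + (-368/125) = 0
  disc = (26/25)² − 4·(1/2)·(-368/125) = 4356/625 ; √disc = 66/25
  v_R = (−(26/25) + 66/25) / (2·(1/2)) = 8/5 m/s
check:
T_s = v_R/a_R = (8/5)/1 = 1.6000 s
robot covers v_R·T_r = 1.6000·0.0400 = 0.0640 m before braking
braking distance = 1.6000²/(2·1.0000) = 1.2800 m
human closes 1.0000·1.6400 = 1.6400 m
margins: 0.1500+0.0200+0.1000 = 0.2700 m
sum ≈ 0.0640+1.2800+1.6400+0.2700 ≈ 3.2540 m = S ✓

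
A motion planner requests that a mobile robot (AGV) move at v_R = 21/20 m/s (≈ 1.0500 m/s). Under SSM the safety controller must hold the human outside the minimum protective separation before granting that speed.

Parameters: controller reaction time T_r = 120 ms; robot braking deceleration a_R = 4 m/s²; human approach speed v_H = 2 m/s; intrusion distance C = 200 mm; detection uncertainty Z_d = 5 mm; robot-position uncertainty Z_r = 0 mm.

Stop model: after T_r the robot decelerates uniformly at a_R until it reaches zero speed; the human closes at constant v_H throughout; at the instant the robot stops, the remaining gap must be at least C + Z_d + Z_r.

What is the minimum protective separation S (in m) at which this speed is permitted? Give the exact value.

T_s = v_R/a_R = (21/20)/4 = 0.2625 s
robot covers v_R·T_r = 1.0500·0.1200 = 0.1260 m before braking
robot under decel: 1.0500²/(2·4.0000) = 0.1378 m
person approaches 2.0000·(0.1200+0.2625) = 0.7650 m
C+Z_d+Z_r = 0.2000+0.0050+0.0000 = 0.2050 m
S_min ≈ 0.1260+0.1378+0.7650+0.2050  ⇒  S_min = 19741/16000 m

S_min = 19741/16000 m = 1.2338 m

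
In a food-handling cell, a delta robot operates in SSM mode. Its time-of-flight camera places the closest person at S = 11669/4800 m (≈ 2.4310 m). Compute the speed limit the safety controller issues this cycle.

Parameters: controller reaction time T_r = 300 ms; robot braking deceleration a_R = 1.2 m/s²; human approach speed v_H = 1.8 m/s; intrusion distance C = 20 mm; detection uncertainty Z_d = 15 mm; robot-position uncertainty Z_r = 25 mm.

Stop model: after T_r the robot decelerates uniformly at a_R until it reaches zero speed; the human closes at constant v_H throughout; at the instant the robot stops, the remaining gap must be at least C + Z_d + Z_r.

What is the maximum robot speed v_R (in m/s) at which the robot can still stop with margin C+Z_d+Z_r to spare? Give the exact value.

v_R_max = 17/20 m/s = 0.8500 m/s

at the boundary: (5/12)·v² + (9/5)·v + (-8789/4800) = 0
  disc = (9/5)² − 4·(5/12)·(-8789/4800) = 90601/14400 ; √disc = 301/120
  v_R = (−(9/5) + 301/120) / (2·(5/12)) = 17/20 m/s
check:
T_s = v_R/a_R = (17/20)/(6/5) = 0.7083 s
robot in T_r: 0.8500·0.3000 = 0.2550 m
robot covers 0.8500·0.7083 − ½·1.2000·0.7083² = 0.3010 m while stopping
human over T_r+T_s: 1.8000·(0.3000+0.7083) = 1.8150 m
margins: 0.0200+0.0150+0.0250 = 0.0600 m
sum ≈ 0.2550+0.3010+1.8150+0.0600 ≈ 2.4310 m = S ✓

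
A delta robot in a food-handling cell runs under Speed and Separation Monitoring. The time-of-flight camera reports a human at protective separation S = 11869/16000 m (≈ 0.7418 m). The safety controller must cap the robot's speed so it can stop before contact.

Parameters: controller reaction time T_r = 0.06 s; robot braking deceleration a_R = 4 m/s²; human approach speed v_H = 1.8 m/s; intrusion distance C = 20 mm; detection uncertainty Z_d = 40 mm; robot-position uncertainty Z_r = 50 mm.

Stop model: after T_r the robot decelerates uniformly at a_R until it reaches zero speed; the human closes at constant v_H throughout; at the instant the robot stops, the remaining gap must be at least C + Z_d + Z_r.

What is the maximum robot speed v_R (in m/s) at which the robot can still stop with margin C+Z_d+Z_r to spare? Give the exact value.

v_R_max = 17/20 m/s = 0.8500 m/s

collect terms ⇒ (1/8)·v_R² + (51/100)·v_R + (-8381/16000) = 0
  disc = (51/100)² − 4·(1/8)·(-8381/16000) = 83521/160000 ; √disc = 289/400
  v_R = (−(51/100) + 289/400) / (2·(1/8)) = 17/20 m/s
check:
T_s = v_R/a_R = (17/20)/4 = 0.2125 s
robot in T_r: 0.8500·0.0600 = 0.0510 m
robot under decel: 0.8500²/(2·4.0000) = 0.0903 m
human over T_r+T_s: 1.8000·(0.0600+0.2125) = 0.4905 m
residual clearance needed = 0.0200+0.0400+0.0500 = 0.1100 m
sum ≈ 0.0510+0.0903+0.4905+0.1100 ≈ 0.7418 m = S ✓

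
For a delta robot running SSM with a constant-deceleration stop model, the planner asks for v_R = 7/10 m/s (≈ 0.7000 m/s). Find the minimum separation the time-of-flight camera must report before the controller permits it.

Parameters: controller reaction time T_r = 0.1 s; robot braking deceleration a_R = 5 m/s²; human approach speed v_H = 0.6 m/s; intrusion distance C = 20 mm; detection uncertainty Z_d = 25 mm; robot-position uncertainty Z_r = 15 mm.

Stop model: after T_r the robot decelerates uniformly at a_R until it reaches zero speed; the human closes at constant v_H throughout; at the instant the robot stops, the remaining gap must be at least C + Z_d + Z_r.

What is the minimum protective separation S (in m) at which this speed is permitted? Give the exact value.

S_min = 323/1000 m = 0.3230 m

stop time T_s = (7/10)/5 = 0.1400 s
robot in T_r: 0.7000·0.1000 = 0.0700 m
robot covers 0.7000·0.1400 − ½·5.0000·0.1400² = 0.0490 m while stopping
human over T_r+T_s: 0.6000·(0.1000+0.1400) = 0.1440 m
margins: 0.0200+0.0250+0.0150 = 0.0600 m
S_min ≈ 0.0700+0.0490+0.1440+0.0600  ⇒  S_min = 323/1000 m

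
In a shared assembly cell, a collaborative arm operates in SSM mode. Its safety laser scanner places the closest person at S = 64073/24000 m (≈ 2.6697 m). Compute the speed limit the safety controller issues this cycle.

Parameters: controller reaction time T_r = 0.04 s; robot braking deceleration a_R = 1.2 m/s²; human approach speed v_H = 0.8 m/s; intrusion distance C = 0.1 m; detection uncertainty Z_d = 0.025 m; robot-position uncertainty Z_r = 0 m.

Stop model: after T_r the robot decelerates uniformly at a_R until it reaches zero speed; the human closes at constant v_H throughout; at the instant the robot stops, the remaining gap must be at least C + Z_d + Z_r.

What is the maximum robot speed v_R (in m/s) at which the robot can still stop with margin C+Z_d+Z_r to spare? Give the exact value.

v_R_max = 7/4 m/s = 1.7500 m/s

collect terms ⇒ (5/12)·v_R² + (53/75)·v_R + (-12061/4800) = 0
  disc = (53/75)² − 4·(5/12)·(-12061/4800) = 187489/40000 ; √disc = 433/200
  v_R = (−(53/75) + 433/200) / (2·(5/12)) = 7/4 m/s
check:
T_s = v_R/a_R = (7/4)/(6/5) = 1.4583 s
robot covers v_R·T_r = 1.7500·0.0400 = 0.0700 m before braking
robot under decel: 1.7500²/(2·1.2000) = 1.2760 m
human closes 0.8000·1.4983 = 1.1987 m
margins: 0.1000+0.0250+0.0000 = 0.1250 m
sum ≈ 0.0700+1.2760+1.1987+0.1250 ≈ 2.6697 m = S ✓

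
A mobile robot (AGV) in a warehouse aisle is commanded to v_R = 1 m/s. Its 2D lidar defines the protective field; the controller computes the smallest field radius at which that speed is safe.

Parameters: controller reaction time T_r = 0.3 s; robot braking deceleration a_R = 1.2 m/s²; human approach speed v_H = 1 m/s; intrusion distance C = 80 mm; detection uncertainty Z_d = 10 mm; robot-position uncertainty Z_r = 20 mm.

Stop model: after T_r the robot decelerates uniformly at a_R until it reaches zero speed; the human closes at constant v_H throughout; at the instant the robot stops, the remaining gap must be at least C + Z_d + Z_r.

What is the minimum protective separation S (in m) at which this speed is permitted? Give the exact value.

T_s = v_R/a_R = 1/(6/5) = 0.8333 s
robot in T_r: 1.0000·0.3000 = 0.3000 m
robot under decel: 1.0000²/(2·1.2000) = 0.4167 m
human over T_r+T_s: 1.0000·(0.3000+0.8333) = 1.1333 m
margins: 0.0800+0.0100+0.0200 = 0.1100 m
S_min ≈ 0.3000+0.4167+1.1333+0.1100  ⇒  S_min = 49/25 m

S_min = 49/25 m = 1.9600 m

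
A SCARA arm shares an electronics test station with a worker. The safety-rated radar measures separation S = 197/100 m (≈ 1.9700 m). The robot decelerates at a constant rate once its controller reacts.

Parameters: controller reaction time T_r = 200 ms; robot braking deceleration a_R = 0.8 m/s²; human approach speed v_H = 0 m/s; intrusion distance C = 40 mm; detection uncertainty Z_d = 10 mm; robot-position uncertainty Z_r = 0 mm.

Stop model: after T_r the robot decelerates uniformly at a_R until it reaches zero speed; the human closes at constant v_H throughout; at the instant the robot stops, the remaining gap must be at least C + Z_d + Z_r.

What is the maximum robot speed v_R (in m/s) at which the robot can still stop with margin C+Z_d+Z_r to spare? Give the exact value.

collect terms ⇒ (5/8)·v_R² + (1/5)·v_R + (-48/25) = 0
  disc = (1/5)² − 4·(5/8)·(-48/25) = 121/25 ; √disc = 11/5
  v_R = (−(1/5) + 11/5) / (2·(5/8)) = 8/5 m/s
check:
stop time T_s = (8/5)/(4/5) = 2.0000 s
reaction-phase robot travel = 1.6000·0.2000 = 0.3200 m
robot under decel: 1.6000²/(2·0.8000) = 1.6000 m
human closes 0.0000·2.2000 = 0.0000 m
residual clearance needed = 0.0400+0.0100+0.0000 = 0.0500 m
sum ≈ 0.3200+1.6000+0.0000+0.0500 ≈ 1.9700 m = S ✓

v_R_max = 8/5 m/s = 1.6000 m/s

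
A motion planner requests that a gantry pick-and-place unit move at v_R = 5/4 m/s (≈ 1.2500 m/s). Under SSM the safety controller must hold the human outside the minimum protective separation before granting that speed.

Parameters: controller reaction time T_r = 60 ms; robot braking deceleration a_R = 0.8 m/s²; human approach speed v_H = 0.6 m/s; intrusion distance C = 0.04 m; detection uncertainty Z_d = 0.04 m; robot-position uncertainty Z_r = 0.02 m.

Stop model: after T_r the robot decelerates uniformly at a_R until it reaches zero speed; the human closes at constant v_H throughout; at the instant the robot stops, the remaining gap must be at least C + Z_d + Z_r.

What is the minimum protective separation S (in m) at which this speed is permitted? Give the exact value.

braking lasts T_s = (5/4)/(4/5) = 1.5625 s
reaction-phase robot travel = 1.2500·0.0600 = 0.0750 m
robot under decel: 1.2500²/(2·0.8000) = 0.9766 m
human over T_r+T_s: 0.6000·(0.0600+1.5625) = 0.9735 m
residual clearance needed = 0.0400+0.0400+0.0200 = 0.1000 m
S_min ≈ 0.0750+0.9766+0.9735+0.1000  ⇒  S_min = 34001/16000 m

S_min = 34001/16000 m = 2.1251 m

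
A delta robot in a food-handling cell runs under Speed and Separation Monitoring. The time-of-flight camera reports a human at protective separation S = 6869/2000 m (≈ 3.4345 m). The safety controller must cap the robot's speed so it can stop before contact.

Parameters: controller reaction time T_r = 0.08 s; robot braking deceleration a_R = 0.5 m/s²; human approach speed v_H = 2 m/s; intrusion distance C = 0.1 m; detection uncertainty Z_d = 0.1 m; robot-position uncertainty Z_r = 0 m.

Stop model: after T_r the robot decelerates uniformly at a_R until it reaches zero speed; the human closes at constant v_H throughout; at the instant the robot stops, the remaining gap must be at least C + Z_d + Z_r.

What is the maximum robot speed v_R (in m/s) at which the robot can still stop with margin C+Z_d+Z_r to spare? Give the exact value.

at the boundary: (1)·v² + (102/25)·v + (-6149/2000) = 0
  disc = (102/25)² − 4·(1)·(-6149/2000) = 72361/2500 ; √disc = 269/50
  v_R = (−(102/25) + 269/50) / (2·(1)) = 13/20 m/s
check:
stop time T_s = (13/20)/(1/2) = 1.3000 s
robot covers v_R·T_r = 0.6500·0.0800 = 0.0520 m before braking
robot covers 0.6500·1.3000 − ½·0.5000·1.3000² = 0.4225 m while stopping
human closes 2.0000·1.3800 = 2.7600 m
C+Z_d+Z_r = 0.1000+0.1000+0.0000 = 0.2000 m
sum ≈ 0.0520+0.4225+2.7600+0.2000 ≈ 3.4345 m = S ✓

v_R_max = 13/20 m/s = 0.6500 m/s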